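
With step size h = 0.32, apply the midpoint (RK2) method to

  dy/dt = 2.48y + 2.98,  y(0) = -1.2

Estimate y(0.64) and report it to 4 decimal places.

Midpoint: k1 = f(t_n, y_n); k2 = f(t_n + h/2, y_n + (h/2)·k1); y_{n+1} = y_n + h·k2.
t=0.000000, y=-1.200000:
  k1 = f(0.000000, -1.200000) = 0.004000
  k2 = f(0.160000, -1.199360) = 0.005587
  y ← -1.200000 + 0.32·0.005587 = -1.198212
t=0.320000, y=-1.198212:
  k1 = f(0.320000, -1.198212) = 0.008434
  k2 = f(0.480000, -1.196863) = 0.011781
  y ← -1.198212 + 0.32·0.011781 = -1.194442
y(0.64) ≈ -1.1944

-1.1944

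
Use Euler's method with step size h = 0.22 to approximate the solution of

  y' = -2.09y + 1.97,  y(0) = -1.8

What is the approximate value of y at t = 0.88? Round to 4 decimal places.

Euler: y_{n+1} = y_n + h·f(t_n, y_n).
t=0.000000, y=-1.800000: f=5.732000 → y ← -1.800000 + 0.22·5.732000 = -0.538960
t=0.220000, y=-0.538960: f=3.096426 → y ← -0.538960 + 0.22·3.096426 = 0.142254
t=0.440000, y=0.142254: f=1.672690 → y ← 0.142254 + 0.22·1.672690 = 0.510246
t=0.660000, y=0.510246: f=0.903587 → y ← 0.510246 + 0.22·0.903587 = 0.709035
y(0.88) ≈ 0.7090

0.7090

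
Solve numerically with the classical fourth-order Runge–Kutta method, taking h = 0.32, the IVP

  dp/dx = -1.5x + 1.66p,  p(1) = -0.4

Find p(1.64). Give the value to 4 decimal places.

RK4: k1 = f(x_n, p_n); k2 = f(x_n + h/2, p_n + (h/2)·k1); k3 = f(x_n + h/2, p_n + (h/2)·k2); k4 = f(x_n + h, p_n + h·k3); p_{n+1} = p_n + (h/6)·(k1 + 2k2 + 2k3 + k4).
x=1.000000, p=-0.400000:
  k1 = f(1.000000, -0.400000) = -2.164000
  k2 = f(1.160000, -0.746240) = -2.978758
  k3 = f(1.160000, -0.876601) = -3.195158
  k4 = f(1.320000, -1.422451) = -4.341268
  p ← -0.400000 + (0.32/6)·(k1 + 2k2 + 2k3 + k4) = -1.405499
x=1.320000, p=-1.405499:
  k1 = f(1.320000, -1.405499) = -4.313128
  k2 = f(1.480000, -2.095599) = -5.698695
  k3 = f(1.480000, -2.317290) = -6.066701
  k4 = f(1.640000, -3.346843) = -8.015760
  p ← -1.405499 + (0.32/6)·(k1 + 2k2 + 2k3 + k4) = -3.318015
p(1.64) ≈ -3.3180

-3.3180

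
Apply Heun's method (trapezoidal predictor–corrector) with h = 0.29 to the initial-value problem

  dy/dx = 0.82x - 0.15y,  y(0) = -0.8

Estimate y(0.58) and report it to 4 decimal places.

Heun: k1 = f(x_n, y_n); k2 = f(x_n + h, y_n + h·k1); y_{n+1} = y_n + (h/2)·(k1 + k2).
x=0.000000, y=-0.800000:
  k1 = f(0.000000, -0.800000) = 0.120000
  k2 = f(0.290000, -0.765200) = 0.352580
  y ← -0.800000 + (0.29/2)·(0.120000 + 0.352580) = -0.731476
x=0.290000, y=-0.731476:
  k1 = f(0.290000, -0.731476) = 0.347521
  k2 = f(0.580000, -0.630695) = 0.570204
  y ← -0.731476 + (0.29/2)·(0.347521 + 0.570204) = -0.598406
y(0.58) ≈ -0.5984

-0.5984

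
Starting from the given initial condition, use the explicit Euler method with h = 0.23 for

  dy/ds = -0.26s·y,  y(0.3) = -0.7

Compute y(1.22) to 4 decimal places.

-0.5978

Euler: y_{n+1} = y_n + h·f(s_n, y_n).
s=0.300000, y=-0.700000: f=0.054600 → y ← -0.700000 + 0.23·0.054600 = -0.687442
s=0.530000, y=-0.687442: f=0.094730 → y ← -0.687442 + 0.23·0.094730 = -0.665654
s=0.760000, y=-0.665654: f=0.131533 → y ← -0.665654 + 0.23·0.131533 = -0.635402
s=0.990000, y=-0.635402: f=0.163552 → y ← -0.635402 + 0.23·0.163552 = -0.597785
y(1.22) ≈ -0.5978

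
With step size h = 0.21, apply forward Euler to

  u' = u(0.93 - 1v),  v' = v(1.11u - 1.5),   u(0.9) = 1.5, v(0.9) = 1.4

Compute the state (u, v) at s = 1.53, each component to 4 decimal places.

Euler on (u,v): u_{n+1} = u_n + h·u', v_{n+1} = v_n + h·v'.
0.900000: (1.500000, 1.400000); f=(-0.705000, 0.231000) → (1.351950, 1.448510)
1.110000: (1.351950, 1.448510); f=(-0.701000, 0.000963) → (1.204740, 1.448712)
1.320000: (1.204740, 1.448712); f=(-0.624913, -0.235761) → (1.073508, 1.399202)
(u(1.53), v(1.53)) ≈ (1.0735, 1.3992)

1.0735, 1.3992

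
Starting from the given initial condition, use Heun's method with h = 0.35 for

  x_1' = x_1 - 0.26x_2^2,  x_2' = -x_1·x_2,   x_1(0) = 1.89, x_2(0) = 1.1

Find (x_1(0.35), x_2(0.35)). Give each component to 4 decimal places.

Heun on (x_1,x_2): k1 = f(t_n, state_n); k2 = f(t_n + h, state_n + h·k1); state_{n+1} = state_n + (h/2)·(k1 + k2).
0.000000: (1.890000, 1.100000)
  k1 = (1.575400, -2.079000)
  predictor → (2.441390, 0.372350)
  k2 = (2.405342, -0.909052)
  → (2.586630, 0.577091)
(x_1(0.35), x_2(0.35)) ≈ (2.5866, 0.5771)

2.5866, 0.5771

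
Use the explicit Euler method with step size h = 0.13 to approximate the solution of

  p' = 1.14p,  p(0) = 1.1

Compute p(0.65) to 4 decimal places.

2.1952

Euler: p_{n+1} = p_n + h·f(x_n, p_n).
x=0.000000, p=1.100000: f=1.254000 → p ← 1.100000 + 0.13·1.254000 = 1.263020
x=0.130000, p=1.263020: f=1.439843 → p ← 1.263020 + 0.13·1.439843 = 1.450200
x=0.260000, p=1.450200: f=1.653228 → p ← 1.450200 + 0.13·1.653228 = 1.665119
x=0.390000, p=1.665119: f=1.898236 → p ← 1.665119 + 0.13·1.898236 = 1.911890
x=0.520000, p=1.911890: f=2.179554 → p ← 1.911890 + 0.13·2.179554 = 2.195232
p(0.65) ≈ 2.1952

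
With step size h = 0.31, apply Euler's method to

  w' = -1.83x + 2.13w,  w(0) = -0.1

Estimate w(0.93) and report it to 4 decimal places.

Euler: w_{n+1} = w_n + h·f(x_n, w_n).
x=0.000000, w=-0.100000: f=-0.213000 → w ← -0.100000 + 0.31·(-0.213000) = -0.166030
x=0.310000, w=-0.166030: f=-0.920944 → w ← -0.166030 + 0.31·(-0.920944) = -0.451523
x=0.620000, w=-0.451523: f=-2.096343 → w ← -0.451523 + 0.31·(-2.096343) = -1.101389
w(0.93) ≈ -1.1014

-1.1014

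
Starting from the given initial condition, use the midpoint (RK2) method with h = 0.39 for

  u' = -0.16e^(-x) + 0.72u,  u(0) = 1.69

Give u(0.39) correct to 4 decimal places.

Midpoint: k1 = f(x_n, u_n); k2 = f(x_n + h/2, u_n + (h/2)·k1); u_{n+1} = u_n + h·k2.
x=0.000000, u=1.690000:
  k1 = f(0.000000, 1.690000) = 1.056800
  k2 = f(0.195000, 1.896076) = 1.233521
  u ← 1.690000 + 0.39·1.233521 = 2.171073
u(0.39) ≈ 2.1711

2.1711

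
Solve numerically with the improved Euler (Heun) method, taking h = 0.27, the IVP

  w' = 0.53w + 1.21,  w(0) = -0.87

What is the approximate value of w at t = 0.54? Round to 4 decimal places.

-0.4034

Heun: k1 = f(t_n, w_n); k2 = f(t_n + h, w_n + h·k1); w_{n+1} = w_n + (h/2)·(k1 + k2).
t=0.000000, w=-0.870000:
  k1 = f(0.000000, -0.870000) = 0.748900
  k2 = f(0.270000, -0.667797) = 0.856068
  w ← -0.870000 + (0.27/2)·(0.748900 + 0.856068) = -0.653329
t=0.270000, w=-0.653329:
  k1 = f(0.270000, -0.653329) = 0.863735
  k2 = f(0.540000, -0.420121) = 0.987336
  w ← -0.653329 + (0.27/2)·(0.863735 + 0.987336) = -0.403435
w(0.54) ≈ -0.4034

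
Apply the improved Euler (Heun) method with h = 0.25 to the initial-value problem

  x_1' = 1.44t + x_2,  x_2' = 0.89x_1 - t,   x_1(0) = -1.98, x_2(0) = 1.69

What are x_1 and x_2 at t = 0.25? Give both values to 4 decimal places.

Heun on (x_1,x_2): k1 = f(t_n, state_n); k2 = f(t_n + h, state_n + h·k1); state_{n+1} = state_n + (h/2)·(k1 + k2).
0.000000: (-1.980000, 1.690000)
  k1 = (1.690000, -1.762200)
  predictor → (-1.557500, 1.249450)
  k2 = (1.609450, -1.636175)
  → (-1.567569, 1.265203)
(x_1(0.25), x_2(0.25)) ≈ (-1.5676, 1.2652)

-1.5676, 1.2652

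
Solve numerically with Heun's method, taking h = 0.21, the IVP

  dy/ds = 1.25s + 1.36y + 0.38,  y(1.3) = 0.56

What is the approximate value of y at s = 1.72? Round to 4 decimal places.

2.2317

Heun: k1 = f(s_n, y_n); k2 = f(s_n + h, y_n + h·k1); y_{n+1} = y_n + (h/2)·(k1 + k2).
s=1.300000, y=0.560000:
  k1 = f(1.300000, 0.560000) = 2.766600
  k2 = f(1.510000, 1.140986) = 3.819241
  y ← 0.560000 + (0.21/2)·(2.766600 + 3.819241) = 1.251513
s=1.510000, y=1.251513:
  k1 = f(1.510000, 1.251513) = 3.969558
  k2 = f(1.720000, 2.085120) = 5.365764
  y ← 1.251513 + (0.21/2)·(3.969558 + 5.365764) = 2.231722
y(1.72) ≈ 2.2317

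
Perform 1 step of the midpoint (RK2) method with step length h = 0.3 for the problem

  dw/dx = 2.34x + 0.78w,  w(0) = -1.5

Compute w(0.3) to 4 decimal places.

-1.7868

Midpoint: k1 = f(x_n, w_n); k2 = f(x_n + h/2, w_n + (h/2)·k1); w_{n+1} = w_n + h·k2.
x=0.000000, w=-1.500000:
  k1 = f(0.000000, -1.500000) = -1.170000
  k2 = f(0.150000, -1.675500) = -0.955890
  w ← -1.500000 + 0.3·(-0.955890) = -1.786767
w(0.3) ≈ -1.7868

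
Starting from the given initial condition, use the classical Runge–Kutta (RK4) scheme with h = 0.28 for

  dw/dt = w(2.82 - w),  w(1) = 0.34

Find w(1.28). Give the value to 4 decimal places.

RK4: k1 = f(t_n, w_n); k2 = f(t_n + h/2, w_n + (h/2)·k1); k3 = f(t_n + h/2, w_n + (h/2)·k2); k4 = f(t_n + h, w_n + h·k3); w_{n+1} = w_n + (h/6)·(k1 + 2k2 + 2k3 + k4).
t=1.000000, w=0.340000:
  k1 = f(1.000000, 0.340000) = 0.843200
  k2 = f(1.140000, 0.458048) = 1.081887
  k3 = f(1.140000, 0.491464) = 1.144392
  k4 = f(1.280000, 0.660430) = 1.426244
  w ← 0.340000 + (0.28/6)·(k1 + 2k2 + 2k3 + k4) = 0.653693
w(1.28) ≈ 0.6537

0.6537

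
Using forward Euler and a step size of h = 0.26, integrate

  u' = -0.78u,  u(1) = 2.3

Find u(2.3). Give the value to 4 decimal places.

Euler: u_{n+1} = u_n + h·f(s_n, u_n).
s=1.000000, u=2.300000: f=-1.794000 → u ← 2.300000 + 0.26·(-1.794000) = 1.833560
s=1.260000, u=1.833560: f=-1.430177 → u ← 1.833560 + 0.26·(-1.430177) = 1.461714
s=1.520000, u=1.461714: f=-1.140137 → u ← 1.461714 + 0.26·(-1.140137) = 1.165278
s=1.780000, u=1.165278: f=-0.908917 → u ← 1.165278 + 0.26·(-0.908917) = 0.928960
s=2.040000, u=0.928960: f=-0.724589 → u ← 0.928960 + 0.26·(-0.724589) = 0.740567
u(2.3) ≈ 0.7406

0.7406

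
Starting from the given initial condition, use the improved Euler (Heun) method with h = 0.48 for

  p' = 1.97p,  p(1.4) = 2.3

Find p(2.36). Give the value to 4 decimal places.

Heun: k1 = f(t_n, p_n); k2 = f(t_n + h, p_n + h·k1); p_{n+1} = p_n + (h/2)·(k1 + k2).
t=1.400000, p=2.300000:
  k1 = f(1.400000, 2.300000) = 4.531000
  k2 = f(1.880000, 4.474880) = 8.815514
  p ← 2.300000 + (0.48/2)·(4.531000 + 8.815514) = 5.503163
t=1.880000, p=5.503163:
  k1 = f(1.880000, 5.503163) = 10.841232
  k2 = f(2.360000, 10.706954) = 21.092700
  p ← 5.503163 + (0.48/2)·(10.841232 + 21.092700) = 13.167307
p(2.36) ≈ 13.1673

13.1673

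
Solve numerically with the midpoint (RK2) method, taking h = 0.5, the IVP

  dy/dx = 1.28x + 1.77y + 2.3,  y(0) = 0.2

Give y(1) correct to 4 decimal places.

Midpoint: k1 = f(x_n, y_n); k2 = f(x_n + h/2, y_n + (h/2)·k1); y_{n+1} = y_n + h·k2.
x=0.000000, y=0.200000:
  k1 = f(0.000000, 0.200000) = 2.654000
  k2 = f(0.250000, 0.863500) = 4.148395
  y ← 0.200000 + 0.5·4.148395 = 2.274198
x=0.500000, y=2.274198:
  k1 = f(0.500000, 2.274198) = 6.965330
  k2 = f(0.750000, 4.015530) = 10.367488
  y ← 2.274198 + 0.5·10.367488 = 7.457941
y(1) ≈ 7.4579

7.4579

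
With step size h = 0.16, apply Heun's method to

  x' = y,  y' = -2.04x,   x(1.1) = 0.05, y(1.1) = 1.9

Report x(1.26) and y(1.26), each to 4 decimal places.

Heun on (x,y): k1 = f(t_n, state_n); k2 = f(t_n + h, state_n + h·k1); state_{n+1} = state_n + (h/2)·(k1 + k2).
1.100000: (0.050000, 1.900000)
  k1 = (1.900000, -0.102000)
  predictor → (0.354000, 1.883680)
  k2 = (1.883680, -0.722160)
  → (0.352694, 1.834067)
(x(1.26), y(1.26)) ≈ (0.3527, 1.8341)

0.3527, 1.8341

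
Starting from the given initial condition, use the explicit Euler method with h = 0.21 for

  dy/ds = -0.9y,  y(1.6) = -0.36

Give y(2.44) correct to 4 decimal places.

Euler: y_{n+1} = y_n + h·f(s_n, y_n).
s=1.600000, y=-0.360000: f=0.324000 → y ← -0.360000 + 0.21·0.324000 = -0.291960
s=1.810000, y=-0.291960: f=0.262764 → y ← -0.291960 + 0.21·0.262764 = -0.236780
s=2.020000, y=-0.236780: f=0.213102 → y ← -0.236780 + 0.21·0.213102 = -0.192028
s=2.230000, y=-0.192028: f=0.172825 → y ← -0.192028 + 0.21·0.172825 = -0.155735
y(2.44) ≈ -0.1557

-0.1557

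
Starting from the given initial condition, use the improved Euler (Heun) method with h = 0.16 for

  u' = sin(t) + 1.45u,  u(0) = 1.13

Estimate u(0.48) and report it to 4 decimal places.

2.3942

Heun: k1 = f(t_n, u_n); k2 = f(t_n + h, u_n + h·k1); u_{n+1} = u_n + (h/2)·(k1 + k2).
t=0.000000, u=1.130000:
  k1 = f(0.000000, 1.130000) = 1.638500
  k2 = f(0.160000, 1.392160) = 2.177950
  u ← 1.130000 + (0.16/2)·(1.638500 + 2.177950) = 1.435316
t=0.160000, u=1.435316:
  k1 = f(0.160000, 1.435316) = 2.240526
  k2 = f(0.320000, 1.793800) = 2.915577
  u ← 1.435316 + (0.16/2)·(2.240526 + 2.915577) = 1.847804
t=0.320000, u=1.847804:
  k1 = f(0.320000, 1.847804) = 2.993883
  k2 = f(0.480000, 2.326826) = 3.835676
  u ← 1.847804 + (0.16/2)·(2.993883 + 3.835676) = 2.394169
u(0.48) ≈ 2.3942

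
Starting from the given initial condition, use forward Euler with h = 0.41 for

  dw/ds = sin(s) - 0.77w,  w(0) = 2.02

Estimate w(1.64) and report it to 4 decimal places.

1.1110

Euler: w_{n+1} = w_n + h·f(s_n, w_n).
s=0.000000, w=2.020000: f=-1.555400 → w ← 2.020000 + 0.41·(-1.555400) = 1.382286
s=0.410000, w=1.382286: f=-0.665751 → w ← 1.382286 + 0.41·(-0.665751) = 1.109328
s=0.820000, w=1.109328: f=-0.123037 → w ← 1.109328 + 0.41·(-0.123037) = 1.058883
s=1.230000, w=1.058883: f=0.127149 → w ← 1.058883 + 0.41·0.127149 = 1.111014
w(1.64) ≈ 1.1110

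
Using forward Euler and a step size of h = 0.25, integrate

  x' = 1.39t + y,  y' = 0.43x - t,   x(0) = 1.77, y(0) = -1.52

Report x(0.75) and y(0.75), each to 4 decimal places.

Euler on (x,y): x_{n+1} = x_n + h·x', y_{n+1} = y_n + h·y'.
0.000000: (1.770000, -1.520000); f=(-1.520000, 0.761100) → (1.390000, -1.329725)
0.250000: (1.390000, -1.329725); f=(-0.982225, 0.347700) → (1.144444, -1.242800)
0.500000: (1.144444, -1.242800); f=(-0.547800, -0.007889) → (1.007494, -1.244772)
(x(0.75), y(0.75)) ≈ (1.0075, -1.2448)

1.0075, -1.2448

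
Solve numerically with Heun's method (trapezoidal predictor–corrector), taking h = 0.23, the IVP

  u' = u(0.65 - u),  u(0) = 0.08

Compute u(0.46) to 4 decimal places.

0.1034

Heun: k1 = f(t_n, u_n); k2 = f(t_n + h, u_n + h·k1); u_{n+1} = u_n + (h/2)·(k1 + k2).
t=0.000000, u=0.080000:
  k1 = f(0.000000, 0.080000) = 0.045600
  k2 = f(0.230000, 0.090488) = 0.050629
  u ← 0.080000 + (0.23/2)·(0.045600 + 0.050629) = 0.091066
t=0.230000, u=0.091066:
  k1 = f(0.230000, 0.091066) = 0.050900
  k2 = f(0.460000, 0.102773) = 0.056240
  u ← 0.091066 + (0.23/2)·(0.050900 + 0.056240) = 0.103387
u(0.46) ≈ 0.1034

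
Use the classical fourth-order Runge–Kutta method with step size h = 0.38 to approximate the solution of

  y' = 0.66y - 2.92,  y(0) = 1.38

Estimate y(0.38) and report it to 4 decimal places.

0.5123

RK4: k1 = f(t_n, y_n); k2 = f(t_n + h/2, y_n + (h/2)·k1); k3 = f(t_n + h/2, y_n + (h/2)·k2); k4 = f(t_n + h, y_n + h·k3); y_{n+1} = y_n + (h/6)·(k1 + 2k2 + 2k3 + k4).
t=0.000000, y=1.380000:
  k1 = f(0.000000, 1.380000) = -2.009200
  k2 = f(0.190000, 0.998252) = -2.261154
  k3 = f(0.190000, 0.950381) = -2.292749
  k4 = f(0.380000, 0.508756) = -2.584221
  y ← 1.380000 + (0.38/6)·(k1 + 2k2 + 2k3 + k4) = 0.512256
y(0.38) ≈ 0.5123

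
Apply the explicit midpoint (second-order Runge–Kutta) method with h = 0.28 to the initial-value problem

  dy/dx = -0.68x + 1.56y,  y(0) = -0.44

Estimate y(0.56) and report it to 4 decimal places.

Midpoint: k1 = f(x_n, y_n); k2 = f(x_n + h/2, y_n + (h/2)·k1); y_{n+1} = y_n + h·k2.
x=0.000000, y=-0.440000:
  k1 = f(0.000000, -0.440000) = -0.686400
  k2 = f(0.140000, -0.536096) = -0.931510
  y ← -0.440000 + 0.28·(-0.931510) = -0.700823
x=0.280000, y=-0.700823:
  k1 = f(0.280000, -0.700823) = -1.283683
  k2 = f(0.420000, -0.880538) = -1.659240
  y ← -0.700823 + 0.28·(-1.659240) = -1.165410
y(0.56) ≈ -1.1654

-1.1654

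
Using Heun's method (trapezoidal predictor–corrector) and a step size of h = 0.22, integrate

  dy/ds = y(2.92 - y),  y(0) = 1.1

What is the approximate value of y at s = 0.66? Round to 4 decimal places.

Heun: k1 = f(s_n, y_n); k2 = f(s_n + h, y_n + h·k1); y_{n+1} = y_n + (h/2)·(k1 + k2).
s=0.000000, y=1.100000:
  k1 = f(0.000000, 1.100000) = 2.002000
  k2 = f(0.220000, 1.540440) = 2.125129
  y ← 1.100000 + (0.22/2)·(2.002000 + 2.125129) = 1.553984
s=0.220000, y=1.553984:
  k1 = f(0.220000, 1.553984) = 2.122767
  k2 = f(0.440000, 2.020993) = 1.816887
  y ← 1.553984 + (0.22/2)·(2.122767 + 1.816887) = 1.987346
s=0.440000, y=1.987346:
  k1 = f(0.440000, 1.987346) = 1.853506
  k2 = f(0.660000, 2.395117) = 1.257155
  y ← 1.987346 + (0.22/2)·(1.853506 + 1.257155) = 2.329519
y(0.66) ≈ 2.3295

2.3295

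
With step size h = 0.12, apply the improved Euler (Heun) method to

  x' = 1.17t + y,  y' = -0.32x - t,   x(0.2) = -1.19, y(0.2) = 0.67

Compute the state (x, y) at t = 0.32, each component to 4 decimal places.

Heun on (x,y): k1 = f(t_n, state_n); k2 = f(t_n + h, state_n + h·k1); state_{n+1} = state_n + (h/2)·(k1 + k2).
0.200000: (-1.190000, 0.670000)
  k1 = (0.904000, 0.180800)
  predictor → (-1.081520, 0.691696)
  k2 = (1.066096, 0.026086)
  → (-1.071794, 0.682413)
(x(0.32), y(0.32)) ≈ (-1.0718, 0.6824)

-1.0718, 0.6824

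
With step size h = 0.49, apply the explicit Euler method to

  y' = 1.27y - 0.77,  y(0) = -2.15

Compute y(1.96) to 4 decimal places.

Euler: y_{n+1} = y_n + h·f(s_n, y_n).
s=0.000000, y=-2.150000: f=-3.500500 → y ← -2.150000 + 0.49·(-3.500500) = -3.865245
s=0.490000, y=-3.865245: f=-5.678861 → y ← -3.865245 + 0.49·(-5.678861) = -6.647887
s=0.980000, y=-6.647887: f=-9.212816 → y ← -6.647887 + 0.49·(-9.212816) = -11.162167
s=1.470000, y=-11.162167: f=-14.945952 → y ← -11.162167 + 0.49·(-14.945952) = -18.485684
y(1.96) ≈ -18.4857

-18.4857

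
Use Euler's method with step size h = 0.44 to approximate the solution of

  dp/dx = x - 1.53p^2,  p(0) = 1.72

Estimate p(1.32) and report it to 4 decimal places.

Euler: p_{n+1} = p_n + h·f(x_n, p_n).
x=0.000000, p=1.720000: f=-4.526352 → p ← 1.720000 + 0.44·(-4.526352) = -0.271595
x=0.440000, p=-0.271595: f=0.327141 → p ← -0.271595 + 0.44·0.327141 = -0.127653
x=0.880000, p=-0.127653: f=0.855068 → p ← -0.127653 + 0.44·0.855068 = 0.248577
p(1.32) ≈ 0.2486

0.2486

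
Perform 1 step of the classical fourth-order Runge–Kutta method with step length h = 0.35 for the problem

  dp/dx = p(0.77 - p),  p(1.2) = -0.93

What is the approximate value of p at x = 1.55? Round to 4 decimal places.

RK4: k1 = f(x_n, p_n); k2 = f(x_n + h/2, p_n + (h/2)·k1); k3 = f(x_n + h/2, p_n + (h/2)·k2); k4 = f(x_n + h, p_n + h·k3); p_{n+1} = p_n + (h/6)·(k1 + 2k2 + 2k3 + k4).
x=1.200000, p=-0.930000:
  k1 = f(1.200000, -0.930000) = -1.581000
  k2 = f(1.375000, -1.206675) = -2.385204
  k3 = f(1.375000, -1.347411) = -2.853022
  k4 = f(1.550000, -1.928558) = -5.204324
  p ← -0.930000 + (0.35/6)·(k1 + 2k2 + 2k3 + k4) = -1.936937
p(1.55) ≈ -1.9369

-1.9369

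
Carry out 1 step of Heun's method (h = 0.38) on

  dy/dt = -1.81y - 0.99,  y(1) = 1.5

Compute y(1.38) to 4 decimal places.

0.5763

Heun: k1 = f(t_n, y_n); k2 = f(t_n + h, y_n + h·k1); y_{n+1} = y_n + (h/2)·(k1 + k2).
t=1.000000, y=1.500000:
  k1 = f(1.000000, 1.500000) = -3.705000
  k2 = f(1.380000, 0.092100) = -1.156701
  y ← 1.500000 + (0.38/2)·(-3.705000 + (-1.156701)) = 0.576277
y(1.38) ≈ 0.5763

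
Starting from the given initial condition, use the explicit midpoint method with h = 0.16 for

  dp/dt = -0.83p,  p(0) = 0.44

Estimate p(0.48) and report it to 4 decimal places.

0.2958

Midpoint: k1 = f(t_n, p_n); k2 = f(t_n + h/2, p_n + (h/2)·k1); p_{n+1} = p_n + h·k2.
t=0.000000, p=0.440000:
  k1 = f(0.000000, 0.440000) = -0.365200
  k2 = f(0.080000, 0.410784) = -0.340951
  p ← 0.440000 + 0.16·(-0.340951) = 0.385448
t=0.160000, p=0.385448:
  k1 = f(0.160000, 0.385448) = -0.319922
  k2 = f(0.240000, 0.359854) = -0.298679
  p ← 0.385448 + 0.16·(-0.298679) = 0.337659
t=0.320000, p=0.337659:
  k1 = f(0.320000, 0.337659) = -0.280257
  k2 = f(0.400000, 0.315239) = -0.261648
  p ← 0.337659 + 0.16·(-0.261648) = 0.295796
p(0.48) ≈ 0.2958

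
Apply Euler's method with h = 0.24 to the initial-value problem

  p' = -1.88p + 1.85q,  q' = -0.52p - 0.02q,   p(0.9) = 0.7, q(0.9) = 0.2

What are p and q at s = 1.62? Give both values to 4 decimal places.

0.1928, 0.0133

Euler on (p,q): p_{n+1} = p_n + h·p', q_{n+1} = q_n + h·q'.
0.900000: (0.700000, 0.200000); f=(-0.946000, -0.368000) → (0.472960, 0.111680)
1.140000: (0.472960, 0.111680); f=(-0.682557, -0.248173) → (0.309146, 0.052119)
1.380000: (0.309146, 0.052119); f=(-0.484776, -0.161798) → (0.192800, 0.013287)
(p(1.62), q(1.62)) ≈ (0.1928, 0.0133)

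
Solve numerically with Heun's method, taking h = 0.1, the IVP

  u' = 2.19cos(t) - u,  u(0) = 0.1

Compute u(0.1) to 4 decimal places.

0.2980

Heun: k1 = f(t_n, u_n); k2 = f(t_n + h, u_n + h·k1); u_{n+1} = u_n + (h/2)·(k1 + k2).
t=0.000000, u=0.100000:
  k1 = f(0.000000, 0.100000) = 2.090000
  k2 = f(0.100000, 0.309000) = 1.870059
  u ← 0.100000 + (0.1/2)·(2.090000 + 1.870059) = 0.298003
u(0.1) ≈ 0.2980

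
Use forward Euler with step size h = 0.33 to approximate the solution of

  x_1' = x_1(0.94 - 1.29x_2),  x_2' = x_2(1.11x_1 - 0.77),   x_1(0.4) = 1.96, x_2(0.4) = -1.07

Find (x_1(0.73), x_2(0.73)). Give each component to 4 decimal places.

Euler on (x_1,x_2): x_1_{n+1} = x_1_n + h·x_1', x_2_{n+1} = x_2_n + h·x_2'.
0.400000: (1.960000, -1.070000); f=(4.547788, -1.503992) → (3.460770, -1.566317)
(x_1(0.73), x_2(0.73)) ≈ (3.4608, -1.5663)

3.4608, -1.5663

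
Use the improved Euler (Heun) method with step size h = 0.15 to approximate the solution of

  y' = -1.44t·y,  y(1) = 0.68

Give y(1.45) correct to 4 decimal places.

Heun: k1 = f(t_n, y_n); k2 = f(t_n + h, y_n + h·k1); y_{n+1} = y_n + (h/2)·(k1 + k2).
t=1.000000, y=0.680000:
  k1 = f(1.000000, 0.680000) = -0.979200
  k2 = f(1.150000, 0.533120) = -0.882847
  y ← 0.680000 + (0.15/2)·(-0.979200 + (-0.882847)) = 0.540346
t=1.150000, y=0.540346:
  k1 = f(1.150000, 0.540346) = -0.894814
  k2 = f(1.300000, 0.406124) = -0.760265
  y ← 0.540346 + (0.15/2)·(-0.894814 + (-0.760265)) = 0.416216
t=1.300000, y=0.416216:
  k1 = f(1.300000, 0.416216) = -0.779156
  k2 = f(1.450000, 0.299342) = -0.625027
  y ← 0.416216 + (0.15/2)·(-0.779156 + (-0.625027)) = 0.310902
y(1.45) ≈ 0.3109

0.3109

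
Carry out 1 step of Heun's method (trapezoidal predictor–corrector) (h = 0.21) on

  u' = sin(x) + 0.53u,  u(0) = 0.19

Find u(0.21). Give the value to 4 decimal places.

0.2342

Heun: k1 = f(x_n, u_n); k2 = f(x_n + h, u_n + h·k1); u_{n+1} = u_n + (h/2)·(k1 + k2).
x=0.000000, u=0.190000:
  k1 = f(0.000000, 0.190000) = 0.100700
  k2 = f(0.210000, 0.211147) = 0.320368
  u ← 0.190000 + (0.21/2)·(0.100700 + 0.320368) = 0.234212
u(0.21) ≈ 0.2342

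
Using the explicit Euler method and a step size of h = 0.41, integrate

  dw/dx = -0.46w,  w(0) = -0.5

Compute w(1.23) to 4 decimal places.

-0.2671

Euler: w_{n+1} = w_n + h·f(x_n, w_n).
x=0.000000, w=-0.500000: f=0.230000 → w ← -0.500000 + 0.41·0.230000 = -0.405700
x=0.410000, w=-0.405700: f=0.186622 → w ← -0.405700 + 0.41·0.186622 = -0.329185
x=0.820000, w=-0.329185: f=0.151425 → w ← -0.329185 + 0.41·0.151425 = -0.267101
w(1.23) ≈ -0.2671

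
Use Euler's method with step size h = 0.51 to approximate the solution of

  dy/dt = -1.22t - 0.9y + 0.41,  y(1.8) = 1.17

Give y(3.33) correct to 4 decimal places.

Euler: y_{n+1} = y_n + h·f(t_n, y_n).
t=1.800000, y=1.170000: f=-2.839000 → y ← 1.170000 + 0.51·(-2.839000) = -0.277890
t=2.310000, y=-0.277890: f=-2.158099 → y ← -0.277890 + 0.51·(-2.158099) = -1.378520
t=2.820000, y=-1.378520: f=-1.789732 → y ← -1.378520 + 0.51·(-1.789732) = -2.291284
y(3.33) ≈ -2.2913

-2.2913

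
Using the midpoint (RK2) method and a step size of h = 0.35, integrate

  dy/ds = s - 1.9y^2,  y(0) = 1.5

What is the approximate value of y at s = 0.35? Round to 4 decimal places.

1.1853

Midpoint: k1 = f(s_n, y_n); k2 = f(s_n + h/2, y_n + (h/2)·k1); y_{n+1} = y_n + h·k2.
s=0.000000, y=1.500000:
  k1 = f(0.000000, 1.500000) = -4.275000
  k2 = f(0.175000, 0.751875) = -0.899100
  y ← 1.500000 + 0.35·(-0.899100) = 1.185315
y(0.35) ≈ 1.1853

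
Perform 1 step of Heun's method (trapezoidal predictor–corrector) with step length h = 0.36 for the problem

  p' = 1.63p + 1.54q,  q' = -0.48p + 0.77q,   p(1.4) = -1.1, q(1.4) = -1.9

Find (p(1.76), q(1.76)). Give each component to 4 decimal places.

-3.3906, -2.1365

Heun on (p,q): k1 = f(s_n, state_n); k2 = f(s_n + h, state_n + h·k1); state_{n+1} = state_n + (h/2)·(k1 + k2).
1.400000: (-1.100000, -1.900000)
  k1 = (-4.719000, -0.935000)
  predictor → (-2.798840, -2.236600)
  k2 = (-8.006473, -0.378739)
  → (-3.390585, -2.136473)
(p(1.76), q(1.76)) ≈ (-3.3906, -2.1365)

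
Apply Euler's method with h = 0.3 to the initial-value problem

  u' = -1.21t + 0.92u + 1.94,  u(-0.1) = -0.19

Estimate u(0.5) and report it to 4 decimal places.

0.9890

Euler: u_{n+1} = u_n + h·f(t_n, u_n).
t=-0.100000, u=-0.190000: f=1.886200 → u ← -0.190000 + 0.3·1.886200 = 0.375860
t=0.200000, u=0.375860: f=2.043791 → u ← 0.375860 + 0.3·2.043791 = 0.988997
u(0.5) ≈ 0.9890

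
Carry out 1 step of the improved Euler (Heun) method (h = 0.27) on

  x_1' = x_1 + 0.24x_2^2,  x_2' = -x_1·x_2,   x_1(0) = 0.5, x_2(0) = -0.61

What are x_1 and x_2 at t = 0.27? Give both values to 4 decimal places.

0.6776, -0.5219

Heun on (x_1,x_2): k1 = f(t_n, state_n); k2 = f(t_n + h, state_n + h·k1); state_{n+1} = state_n + (h/2)·(k1 + k2).
0.000000: (0.500000, -0.610000)
  k1 = (0.589304, 0.305000)
  predictor → (0.659112, -0.527650)
  k2 = (0.725932, 0.347780)
  → (0.677557, -0.521875)
(x_1(0.27), x_2(0.27)) ≈ (0.6776, -0.5219)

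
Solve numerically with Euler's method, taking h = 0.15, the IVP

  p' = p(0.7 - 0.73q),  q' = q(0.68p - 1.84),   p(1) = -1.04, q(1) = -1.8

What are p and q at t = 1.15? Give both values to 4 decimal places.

Euler on (p,q): p_{n+1} = p_n + h·p', q_{n+1} = q_n + h·q'.
1.000000: (-1.040000, -1.800000); f=(-2.094560, 4.584960) → (-1.354184, -1.112256)
(p(1.15), q(1.15)) ≈ (-1.3542, -1.1123)

-1.3542, -1.1123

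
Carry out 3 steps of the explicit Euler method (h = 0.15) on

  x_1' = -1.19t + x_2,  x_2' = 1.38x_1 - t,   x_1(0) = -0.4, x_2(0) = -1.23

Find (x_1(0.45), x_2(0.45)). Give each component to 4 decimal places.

-1.0802, -1.6686

Euler on (x_1,x_2): x_1_{n+1} = x_1_n + h·x_1', x_2_{n+1} = x_2_n + h·x_2'.
0.000000: (-0.400000, -1.230000); f=(-1.230000, -0.552000) → (-0.584500, -1.312800)
0.150000: (-0.584500, -1.312800); f=(-1.491300, -0.956610) → (-0.808195, -1.456291)
0.300000: (-0.808195, -1.456291); f=(-1.813291, -1.415309) → (-1.080189, -1.668588)
(x_1(0.45), x_2(0.45)) ≈ (-1.0802, -1.6686)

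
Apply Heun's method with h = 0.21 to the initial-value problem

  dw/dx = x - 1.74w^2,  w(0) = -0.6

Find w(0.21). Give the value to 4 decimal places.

Heun: k1 = f(x_n, w_n); k2 = f(x_n + h, w_n + h·k1); w_{n+1} = w_n + (h/2)·(k1 + k2).
x=0.000000, w=-0.600000:
  k1 = f(0.000000, -0.600000) = -0.626400
  k2 = f(0.210000, -0.731544) = -0.721173
  w ← -0.600000 + (0.21/2)·(-0.626400 + (-0.721173)) = -0.741495
w(0.21) ≈ -0.7415

-0.7415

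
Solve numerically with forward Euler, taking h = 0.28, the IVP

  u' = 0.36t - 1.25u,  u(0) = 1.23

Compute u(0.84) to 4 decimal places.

Euler: u_{n+1} = u_n + h·f(t_n, u_n).
t=0.000000, u=1.230000: f=-1.537500 → u ← 1.230000 + 0.28·(-1.537500) = 0.799500
t=0.280000, u=0.799500: f=-0.898575 → u ← 0.799500 + 0.28·(-0.898575) = 0.547899
t=0.560000, u=0.547899: f=-0.483274 → u ← 0.547899 + 0.28·(-0.483274) = 0.412582
u(0.84) ≈ 0.4126

0.4126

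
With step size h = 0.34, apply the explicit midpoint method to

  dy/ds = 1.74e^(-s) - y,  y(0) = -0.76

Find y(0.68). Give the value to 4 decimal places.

Midpoint: k1 = f(s_n, y_n); k2 = f(s_n + h/2, y_n + (h/2)·k1); y_{n+1} = y_n + h·k2.
s=0.000000, y=-0.760000:
  k1 = f(0.000000, -0.760000) = 2.500000
  k2 = f(0.170000, -0.335000) = 1.802977
  y ← -0.760000 + 0.34·1.802977 = -0.146988
s=0.340000, y=-0.146988:
  k1 = f(0.340000, -0.146988) = 1.385468
  k2 = f(0.510000, 0.088542) = 0.956321
  y ← -0.146988 + 0.34·0.956321 = 0.178161
y(0.68) ≈ 0.1782

0.1782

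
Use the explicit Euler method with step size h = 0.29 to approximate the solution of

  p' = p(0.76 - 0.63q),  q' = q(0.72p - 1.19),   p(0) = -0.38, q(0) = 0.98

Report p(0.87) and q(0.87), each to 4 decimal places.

Euler on (p,q): p_{n+1} = p_n + h·p', q_{n+1} = q_n + h·q'.
0.000000: (-0.380000, 0.980000); f=(-0.054188, -1.434328) → (-0.395715, 0.564045)
0.290000: (-0.395715, 0.564045); f=(-0.160127, -0.831918) → (-0.442151, 0.322789)
0.580000: (-0.442151, 0.322789); f=(-0.246120, -0.486878) → (-0.513526, 0.181594)
(p(0.87), q(0.87)) ≈ (-0.5135, 0.1816)

-0.5135, 0.1816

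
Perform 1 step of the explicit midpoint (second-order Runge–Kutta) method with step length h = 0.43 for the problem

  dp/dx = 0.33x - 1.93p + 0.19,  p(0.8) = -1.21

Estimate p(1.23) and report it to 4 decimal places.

-0.4778

Midpoint: k1 = f(x_n, p_n); k2 = f(x_n + h/2, p_n + (h/2)·k1); p_{n+1} = p_n + h·k2.
x=0.800000, p=-1.210000:
  k1 = f(0.800000, -1.210000) = 2.789300
  k2 = f(1.015000, -0.610301) = 1.702830
  p ← -1.210000 + 0.43·1.702830 = -0.477783
p(1.23) ≈ -0.4778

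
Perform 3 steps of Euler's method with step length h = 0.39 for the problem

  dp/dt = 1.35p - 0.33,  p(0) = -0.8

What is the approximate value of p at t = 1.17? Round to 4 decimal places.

Euler: p_{n+1} = p_n + h·f(t_n, p_n).
t=0.000000, p=-0.800000: f=-1.410000 → p ← -0.800000 + 0.39·(-1.410000) = -1.349900
t=0.390000, p=-1.349900: f=-2.152365 → p ← -1.349900 + 0.39·(-2.152365) = -2.189322
t=0.780000, p=-2.189322: f=-3.285585 → p ← -2.189322 + 0.39·(-3.285585) = -3.470701
p(1.17) ≈ -3.4707

-3.4707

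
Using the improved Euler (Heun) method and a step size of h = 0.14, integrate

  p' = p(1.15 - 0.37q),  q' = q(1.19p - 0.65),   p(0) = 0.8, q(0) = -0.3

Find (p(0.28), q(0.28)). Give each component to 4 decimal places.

1.1389, -0.3436

Heun on (p,q): k1 = f(s_n, state_n); k2 = f(s_n + h, state_n + h·k1); state_{n+1} = state_n + (h/2)·(k1 + k2).
0.000000: (0.800000, -0.300000)
  k1 = (1.008800, -0.090600)
  predictor → (0.941232, -0.312684)
  k2 = (1.191311, -0.146982)
  → (0.954008, -0.316631)
0.140000: (0.954008, -0.316631)
  k1 = (1.208874, -0.153651)
  predictor → (1.123250, -0.338142)
  k2 = (1.432270, -0.232191)
  → (1.138888, -0.343640)
(p(0.28), q(0.28)) ≈ (1.1389, -0.3436)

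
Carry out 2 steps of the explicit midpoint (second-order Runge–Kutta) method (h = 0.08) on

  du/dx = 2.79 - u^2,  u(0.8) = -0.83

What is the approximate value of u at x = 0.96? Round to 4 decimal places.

-0.4529

Midpoint: k1 = f(x_n, u_n); k2 = f(x_n + h/2, u_n + (h/2)·k1); u_{n+1} = u_n + h·k2.
x=0.800000, u=-0.830000:
  k1 = f(0.800000, -0.830000) = 2.101100
  k2 = f(0.840000, -0.745956) = 2.233550
  u ← -0.830000 + 0.08·2.233550 = -0.651316
x=0.880000, u=-0.651316:
  k1 = f(0.880000, -0.651316) = 2.365787
  k2 = f(0.920000, -0.556685) = 2.480102
  u ← -0.651316 + 0.08·2.480102 = -0.452908
u(0.96) ≈ -0.4529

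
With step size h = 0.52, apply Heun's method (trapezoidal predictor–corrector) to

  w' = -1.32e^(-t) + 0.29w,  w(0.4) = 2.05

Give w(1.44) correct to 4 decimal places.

2.0635

Heun: k1 = f(t_n, w_n); k2 = f(t_n + h, w_n + h·k1); w_{n+1} = w_n + (h/2)·(k1 + k2).
t=0.400000, w=2.050000:
  k1 = f(0.400000, 2.050000) = -0.290322
  k2 = f(0.920000, 1.899032) = 0.024674
  w ← 2.050000 + (0.52/2)·(-0.290322 + 0.024674) = 1.980931
t=0.920000, w=1.980931:
  k1 = f(0.920000, 1.980931) = 0.048425
  k2 = f(1.440000, 2.006112) = 0.269028
  w ← 1.980931 + (0.52/2)·(0.048425 + 0.269028) = 2.063469
w(1.44) ≈ 2.0635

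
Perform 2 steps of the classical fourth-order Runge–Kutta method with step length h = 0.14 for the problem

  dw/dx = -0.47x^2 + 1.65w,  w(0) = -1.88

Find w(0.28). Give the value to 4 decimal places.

-2.9879

RK4: k1 = f(x_n, w_n); k2 = f(x_n + h/2, w_n + (h/2)·k1); k3 = f(x_n + h/2, w_n + (h/2)·k2); k4 = f(x_n + h, w_n + h·k3); w_{n+1} = w_n + (h/6)·(k1 + 2k2 + 2k3 + k4).
x=0.000000, w=-1.880000:
  k1 = f(0.000000, -1.880000) = -3.102000
  k2 = f(0.070000, -2.097140) = -3.462584
  k3 = f(0.070000, -2.122381) = -3.504231
  k4 = f(0.140000, -2.370592) = -3.920689
  w ← -1.880000 + (0.14/6)·(k1 + 2k2 + 2k3 + k4) = -2.368981
x=0.140000, w=-2.368981:
  k1 = f(0.140000, -2.368981) = -3.918030
  k2 = f(0.210000, -2.643243) = -4.382078
  k3 = f(0.210000, -2.675726) = -4.435675
  k4 = f(0.280000, -2.989975) = -4.970307
  w ← -2.368981 + (0.14/6)·(k1 + 2k2 + 2k3 + k4) = -2.987871
w(0.28) ≈ -2.9879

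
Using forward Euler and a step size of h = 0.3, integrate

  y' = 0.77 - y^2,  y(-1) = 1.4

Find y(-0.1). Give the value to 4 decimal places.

0.9092

Euler: y_{n+1} = y_n + h·f(t_n, y_n).
t=-1.000000, y=1.400000: f=-1.190000 → y ← 1.400000 + 0.3·(-1.190000) = 1.043000
t=-0.700000, y=1.043000: f=-0.317849 → y ← 1.043000 + 0.3·(-0.317849) = 0.947645
t=-0.400000, y=0.947645: f=-0.128032 → y ← 0.947645 + 0.3·(-0.128032) = 0.909236
y(-0.1) ≈ 0.9092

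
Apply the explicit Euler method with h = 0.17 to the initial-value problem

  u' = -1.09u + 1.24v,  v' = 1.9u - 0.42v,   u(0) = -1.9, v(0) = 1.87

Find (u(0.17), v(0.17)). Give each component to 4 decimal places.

Euler on (u,v): u_{n+1} = u_n + h·u', v_{n+1} = v_n + h·v'.
0.000000: (-1.900000, 1.870000); f=(4.389800, -4.395400) → (-1.153734, 1.122782)
(u(0.17), v(0.17)) ≈ (-1.1537, 1.1228)

-1.1537, 1.1228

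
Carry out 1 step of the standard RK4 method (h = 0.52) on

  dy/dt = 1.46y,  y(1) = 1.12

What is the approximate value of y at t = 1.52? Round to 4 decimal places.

2.3903

RK4: k1 = f(t_n, y_n); k2 = f(t_n + h/2, y_n + (h/2)·k1); k3 = f(t_n + h/2, y_n + (h/2)·k2); k4 = f(t_n + h, y_n + h·k3); y_{n+1} = y_n + (h/6)·(k1 + 2k2 + 2k3 + k4).
t=1.000000, y=1.120000:
  k1 = f(1.000000, 1.120000) = 1.635200
  k2 = f(1.260000, 1.545152) = 2.255922
  k3 = f(1.260000, 1.706540) = 2.491548
  k4 = f(1.520000, 2.415605) = 3.526783
  y ← 1.120000 + (0.52/6)·(k1 + 2k2 + 2k3 + k4) = 2.390267
y(1.52) ≈ 2.3903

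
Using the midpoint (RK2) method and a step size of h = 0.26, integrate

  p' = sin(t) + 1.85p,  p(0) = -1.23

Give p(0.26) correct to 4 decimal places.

-1.9302

Midpoint: k1 = f(t_n, p_n); k2 = f(t_n + h/2, p_n + (h/2)·k1); p_{n+1} = p_n + h·k2.
t=0.000000, p=-1.230000:
  k1 = f(0.000000, -1.230000) = -2.275500
  k2 = f(0.130000, -1.525815) = -2.693124
  p ← -1.230000 + 0.26·(-2.693124) = -1.930212
p(0.26) ≈ -1.9302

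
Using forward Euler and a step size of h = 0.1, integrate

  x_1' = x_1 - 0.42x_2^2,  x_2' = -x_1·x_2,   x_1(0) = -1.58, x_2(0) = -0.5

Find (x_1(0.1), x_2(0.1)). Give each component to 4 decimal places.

Euler on (x_1,x_2): x_1_{n+1} = x_1_n + h·x_1', x_2_{n+1} = x_2_n + h·x_2'.
0.000000: (-1.580000, -0.500000); f=(-1.685000, -0.790000) → (-1.748500, -0.579000)
(x_1(0.1), x_2(0.1)) ≈ (-1.7485, -0.5790)

-1.7485, -0.5790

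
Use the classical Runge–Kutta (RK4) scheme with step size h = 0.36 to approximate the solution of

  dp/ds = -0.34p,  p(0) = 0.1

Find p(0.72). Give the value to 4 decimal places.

0.0783

RK4: k1 = f(s_n, p_n); k2 = f(s_n + h/2, p_n + (h/2)·k1); k3 = f(s_n + h/2, p_n + (h/2)·k2); k4 = f(s_n + h, p_n + h·k3); p_{n+1} = p_n + (h/6)·(k1 + 2k2 + 2k3 + k4).
s=0.000000, p=0.100000:
  k1 = f(0.000000, 0.100000) = -0.034000
  k2 = f(0.180000, 0.093880) = -0.031919
  k3 = f(0.180000, 0.094255) = -0.032047
  k4 = f(0.360000, 0.088463) = -0.030078
  p ← 0.100000 + (0.36/6)·(k1 + 2k2 + 2k3 + k4) = 0.088479
s=0.360000, p=0.088479:
  k1 = f(0.360000, 0.088479) = -0.030083
  k2 = f(0.540000, 0.083065) = -0.028242
  k3 = f(0.540000, 0.083396) = -0.028355
  k4 = f(0.720000, 0.078272) = -0.026612
  p ← 0.088479 + (0.36/6)·(k1 + 2k2 + 2k3 + k4) = 0.078286
p(0.72) ≈ 0.0783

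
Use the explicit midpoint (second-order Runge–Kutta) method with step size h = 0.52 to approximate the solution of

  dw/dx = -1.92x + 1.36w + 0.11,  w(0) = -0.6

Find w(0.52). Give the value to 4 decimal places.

-1.3565

Midpoint: k1 = f(x_n, w_n); k2 = f(x_n + h/2, w_n + (h/2)·k1); w_{n+1} = w_n + h·k2.
x=0.000000, w=-0.600000:
  k1 = f(0.000000, -0.600000) = -0.706000
  k2 = f(0.260000, -0.783560) = -1.454842
  w ← -0.600000 + 0.52·(-1.454842) = -1.356518
w(0.52) ≈ -1.3565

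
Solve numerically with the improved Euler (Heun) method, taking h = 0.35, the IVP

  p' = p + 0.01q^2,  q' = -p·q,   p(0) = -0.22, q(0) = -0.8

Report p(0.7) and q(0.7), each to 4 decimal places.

Heun on (p,q): k1 = f(t_n, state_n); k2 = f(t_n + h, state_n + h·k1); state_{n+1} = state_n + (h/2)·(k1 + k2).
0.000000: (-0.220000, -0.800000)
  k1 = (-0.213600, -0.176000)
  predictor → (-0.294760, -0.861600)
  k2 = (-0.287336, -0.253965)
  → (-0.307664, -0.875244)
0.350000: (-0.307664, -0.875244)
  k1 = (-0.300003, -0.269281)
  predictor → (-0.412665, -0.969492)
  k2 = (-0.403266, -0.400076)
  → (-0.430736, -0.992381)
(p(0.7), q(0.7)) ≈ (-0.4307, -0.9924)

-0.4307, -0.9924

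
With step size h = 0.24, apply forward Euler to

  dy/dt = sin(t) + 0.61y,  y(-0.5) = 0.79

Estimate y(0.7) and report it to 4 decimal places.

Euler: y_{n+1} = y_n + h·f(t_n, y_n).
t=-0.500000, y=0.790000: f=0.002474 → y ← 0.790000 + 0.24·0.002474 = 0.790594
t=-0.260000, y=0.790594: f=0.225182 → y ← 0.790594 + 0.24·0.225182 = 0.844637
t=-0.020000, y=0.844637: f=0.495230 → y ← 0.844637 + 0.24·0.495230 = 0.963493
t=0.220000, y=0.963493: f=0.805960 → y ← 0.963493 + 0.24·0.805960 = 1.156923
t=0.460000, y=1.156923: f=1.149671 → y ← 1.156923 + 0.24·1.149671 = 1.432844
y(0.7) ≈ 1.4328

1.4328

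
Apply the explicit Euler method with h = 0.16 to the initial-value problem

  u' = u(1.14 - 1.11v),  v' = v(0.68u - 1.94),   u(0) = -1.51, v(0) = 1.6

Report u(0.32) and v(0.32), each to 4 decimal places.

-1.4013, 0.4556

Euler on (u,v): u_{n+1} = u_n + h·u', v_{n+1} = v_n + h·v'.
0.000000: (-1.510000, 1.600000); f=(0.960360, -4.746880) → (-1.356342, 0.840499)
0.160000: (-1.356342, 0.840499); f=(-0.280825, -2.405772) → (-1.401274, 0.455576)
(u(0.32), v(0.32)) ≈ (-1.4013, 0.4556)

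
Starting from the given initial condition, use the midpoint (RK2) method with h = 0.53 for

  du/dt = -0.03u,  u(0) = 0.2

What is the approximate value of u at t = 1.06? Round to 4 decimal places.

Midpoint: k1 = f(t_n, u_n); k2 = f(t_n + h/2, u_n + (h/2)·k1); u_{n+1} = u_n + h·k2.
t=0.000000, u=0.200000:
  k1 = f(0.000000, 0.200000) = -0.006000
  k2 = f(0.265000, 0.198410) = -0.005952
  u ← 0.200000 + 0.53·(-0.005952) = 0.196845
t=0.530000, u=0.196845:
  k1 = f(0.530000, 0.196845) = -0.005905
  k2 = f(0.795000, 0.195280) = -0.005858
  u ← 0.196845 + 0.53·(-0.005858) = 0.193740
u(1.06) ≈ 0.1937

0.1937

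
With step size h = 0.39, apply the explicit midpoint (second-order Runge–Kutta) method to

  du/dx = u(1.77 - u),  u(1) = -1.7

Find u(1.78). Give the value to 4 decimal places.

Midpoint: k1 = f(x_n, u_n); k2 = f(x_n + h/2, u_n + (h/2)·k1); u_{n+1} = u_n + h·k2.
x=1.000000, u=-1.700000:
  k1 = f(1.000000, -1.700000) = -5.899000
  k2 = f(1.195000, -2.850305) = -13.169278
  u ← -1.700000 + 0.39·(-13.169278) = -6.836019
x=1.390000, u=-6.836019:
  k1 = f(1.390000, -6.836019) = -58.830903
  k2 = f(1.585000, -18.308045) = -367.589740
  u ← -6.836019 + 0.39·(-367.589740) = -150.196017
u(1.78) ≈ -150.1960

-150.1960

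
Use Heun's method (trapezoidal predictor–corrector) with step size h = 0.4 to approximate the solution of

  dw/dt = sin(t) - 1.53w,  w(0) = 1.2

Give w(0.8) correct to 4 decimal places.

0.6156

Heun: k1 = f(t_n, w_n); k2 = f(t_n + h, w_n + h·k1); w_{n+1} = w_n + (h/2)·(k1 + k2).
t=0.000000, w=1.200000:
  k1 = f(0.000000, 1.200000) = -1.836000
  k2 = f(0.400000, 0.465600) = -0.322950
  w ← 1.200000 + (0.4/2)·(-1.836000 + (-0.322950)) = 0.768210
t=0.400000, w=0.768210:
  k1 = f(0.400000, 0.768210) = -0.785943
  k2 = f(0.800000, 0.453833) = 0.022992
  w ← 0.768210 + (0.4/2)·(-0.785943 + 0.022992) = 0.615620
w(0.8) ≈ 0.6156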